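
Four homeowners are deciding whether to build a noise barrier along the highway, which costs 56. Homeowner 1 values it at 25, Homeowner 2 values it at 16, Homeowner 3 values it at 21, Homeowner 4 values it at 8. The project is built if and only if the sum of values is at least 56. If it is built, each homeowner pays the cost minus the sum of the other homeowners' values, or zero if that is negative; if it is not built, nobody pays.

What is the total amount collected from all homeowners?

Total value 70 ≥ cost 56, so it is built.
Homeowner 1: others sum to 45; max(0, 56 - 45) = 11.
Homeowner 2: others sum to 54; max(0, 56 - 54) = 2.
Homeowner 3: others sum to 49; max(0, 56 - 49) = 7.
Homeowner 4: others sum to 62; max(0, 56 - 62) = 0.
Total collected = 11 + 2 + 7 + 0 = 20.

20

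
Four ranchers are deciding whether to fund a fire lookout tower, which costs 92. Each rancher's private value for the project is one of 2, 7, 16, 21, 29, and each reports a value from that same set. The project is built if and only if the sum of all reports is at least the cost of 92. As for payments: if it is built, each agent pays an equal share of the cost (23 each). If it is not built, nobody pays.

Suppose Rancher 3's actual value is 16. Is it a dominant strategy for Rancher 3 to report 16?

No

Consider the case where Rancher 1 reports 21, Rancher 2 reports 29 and Rancher 4 reports 29.
Truthful report 16: project built, pays 23, utility 16 - 23 = -7.
Report 2 instead: project not built, utility 0.
Since 0 > -7, reporting 2 is strictly better here, so truthful reporting is not dominant.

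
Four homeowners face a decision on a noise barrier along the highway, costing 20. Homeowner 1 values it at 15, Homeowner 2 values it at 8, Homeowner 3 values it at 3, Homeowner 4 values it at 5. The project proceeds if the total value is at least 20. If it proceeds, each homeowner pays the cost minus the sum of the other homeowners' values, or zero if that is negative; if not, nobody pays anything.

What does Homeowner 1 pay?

Total value 31 ≥ cost 20, so the project is built.
The other homeowners' values sum to 16.
Cost minus that sum is 20 - 16 = 4.

4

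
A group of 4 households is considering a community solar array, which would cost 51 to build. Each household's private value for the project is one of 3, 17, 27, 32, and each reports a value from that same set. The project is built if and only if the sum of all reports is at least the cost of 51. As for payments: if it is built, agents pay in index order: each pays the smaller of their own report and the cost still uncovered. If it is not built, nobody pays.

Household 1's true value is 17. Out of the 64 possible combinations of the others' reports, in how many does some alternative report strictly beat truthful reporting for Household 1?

Others report (3, 17, 32): truth gives 0; report 3 gives 14 > 0. Violating.
Others report (3, 27, 27): truth gives 0; report 3 gives 14 > 0. Violating.
Others report (3, 27, 32): truth gives 0; report 3 gives 14 > 0. Violating.
Others report (3, 32, 17): truth gives 0; report 3 gives 14 > 0. Violating.
Others report (3, 3, 3): truth gives 0; no alternative beats it.
Others report (3, 3, 17): truth gives 0; no alternative beats it.
(Checking all 64 profiles: 45 have a profitable deviation, 19 do not.)

45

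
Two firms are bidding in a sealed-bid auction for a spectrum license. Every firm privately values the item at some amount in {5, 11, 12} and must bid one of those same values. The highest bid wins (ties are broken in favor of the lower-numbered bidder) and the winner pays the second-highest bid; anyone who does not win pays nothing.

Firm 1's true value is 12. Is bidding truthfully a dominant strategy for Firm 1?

Check each profile of the others' bids and compare truth against every alternative bid.
Others bid (5): truth gives 7, best alternative gives 7.
Others bid (11): truth gives 1, best alternative gives 1.
Others bid (12): truth gives 0, best alternative gives 0.
In every case the truthful bid is at least as good as any alternative, so it is a dominant strategy.

Yes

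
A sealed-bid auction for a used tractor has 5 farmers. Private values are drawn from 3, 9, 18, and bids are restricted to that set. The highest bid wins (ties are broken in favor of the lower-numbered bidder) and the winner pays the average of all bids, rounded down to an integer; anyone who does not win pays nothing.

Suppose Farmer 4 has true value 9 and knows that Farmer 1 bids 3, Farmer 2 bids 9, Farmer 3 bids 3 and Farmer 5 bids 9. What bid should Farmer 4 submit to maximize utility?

18

Bid 3: loses, pays 0, utility 0.
Bid 9: loses, pays 0, utility 0.
Bid 18: wins, pays 8, utility 9 - 8 = 1.
The best choice is 18 with utility 1.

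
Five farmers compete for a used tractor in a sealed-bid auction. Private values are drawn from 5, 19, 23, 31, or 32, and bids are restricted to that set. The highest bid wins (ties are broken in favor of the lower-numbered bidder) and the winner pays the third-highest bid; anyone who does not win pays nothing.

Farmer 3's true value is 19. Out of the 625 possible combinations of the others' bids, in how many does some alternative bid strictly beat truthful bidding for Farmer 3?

12

Others bid (5, 5, 5, 23): truth gives 0; bid 23 gives 14 > 0. Violating.
Others bid (5, 5, 5, 31): truth gives 0; bid 31 gives 14 > 0. Violating.
Others bid (5, 5, 5, 32): truth gives 0; bid 32 gives 14 > 0. Violating.
Others bid (5, 5, 23, 5): truth gives 0; bid 23 gives 14 > 0. Violating.
Others bid (5, 5, 5, 5): truth gives 14; no alternative beats it.
Others bid (5, 5, 5, 19): truth gives 14; no alternative beats it.
(Checking all 625 profiles: 12 have a profitable deviation, 613 do not.)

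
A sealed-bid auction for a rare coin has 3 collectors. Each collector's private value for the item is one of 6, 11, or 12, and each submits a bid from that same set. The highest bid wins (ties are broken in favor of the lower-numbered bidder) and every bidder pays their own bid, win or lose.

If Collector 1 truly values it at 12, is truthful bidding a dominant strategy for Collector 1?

No

Consider the case where Collector 2 bids 6 and Collector 3 bids 6.
Truthful bid 12: wins, pays 12, utility 12 - 12 = 0.
Bid 6 instead: wins, pays 6, utility 12 - 6 = 6.
Since 6 > 0, bidding 6 is strictly better here, so truthful bidding is not dominant.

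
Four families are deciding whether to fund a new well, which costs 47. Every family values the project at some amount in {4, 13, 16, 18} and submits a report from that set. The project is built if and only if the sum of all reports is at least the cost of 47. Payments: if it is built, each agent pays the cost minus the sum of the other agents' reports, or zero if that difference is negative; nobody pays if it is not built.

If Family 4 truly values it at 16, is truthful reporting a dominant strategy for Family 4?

Check each profile of the others' reports and compare truth against every alternative report.
Others report (13, 16, 18): truth gives 16, best alternative gives 16.
Others report (13, 18, 16): truth gives 16, best alternative gives 16.
Others report (13, 18, 18): truth gives 16, best alternative gives 16.
Others report (16, 13, 18): truth gives 16, best alternative gives 16.
Others report (16, 16, 16): truth gives 16, best alternative gives 16.
Others report (16, 16, 18): truth gives 16, best alternative gives 16.
(Remaining 58 profiles checked similarly; truth is weakly best in each.)
In every case the truthful report is at least as good as any alternative, so it is a dominant strategy.

Yes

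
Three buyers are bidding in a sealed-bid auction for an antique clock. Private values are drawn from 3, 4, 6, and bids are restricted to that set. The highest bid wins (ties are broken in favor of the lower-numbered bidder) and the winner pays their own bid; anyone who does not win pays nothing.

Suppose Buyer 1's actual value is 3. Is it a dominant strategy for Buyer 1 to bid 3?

Check each profile of the others' bids and compare truth against every alternative bid.
Others bid (3, 3): truth gives 0, best alternative gives -1.
Others bid (3, 4): truth gives 0, best alternative gives -1.
Others bid (4, 3): truth gives 0, best alternative gives -1.
Others bid (4, 4): truth gives 0, best alternative gives -1.
Others bid (3, 6): truth gives 0, best alternative gives 0.
Others bid (4, 6): truth gives 0, best alternative gives 0.
(Remaining 3 profiles checked similarly; truth is weakly best in each.)
In every case the truthful bid is at least as good as any alternative, so it is a dominant strategy.

Yes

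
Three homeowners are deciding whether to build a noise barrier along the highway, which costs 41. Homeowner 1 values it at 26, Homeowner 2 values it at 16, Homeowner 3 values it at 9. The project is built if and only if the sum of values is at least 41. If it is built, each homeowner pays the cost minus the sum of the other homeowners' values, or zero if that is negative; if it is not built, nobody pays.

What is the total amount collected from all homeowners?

Total value 51 ≥ cost 41, so it is built.
Homeowner 1: others sum to 25; max(0, 41 - 25) = 16.
Homeowner 2: others sum to 35; max(0, 41 - 35) = 6.
Homeowner 3: others sum to 42; max(0, 41 - 42) = 0.
Total collected = 16 + 6 + 0 = 22.

22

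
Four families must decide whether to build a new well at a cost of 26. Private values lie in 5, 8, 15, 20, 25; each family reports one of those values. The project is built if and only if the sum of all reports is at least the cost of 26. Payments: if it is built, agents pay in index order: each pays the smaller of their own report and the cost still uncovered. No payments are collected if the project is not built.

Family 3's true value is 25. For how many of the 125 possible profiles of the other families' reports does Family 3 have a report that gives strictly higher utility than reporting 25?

30

Others report (5, 5, 5): truth gives 9; report 15 gives 10 > 9. Violating.
Others report (5, 5, 8): truth gives 9; report 8 gives 17 > 9. Violating.
Others report (5, 5, 15): truth gives 9; report 5 gives 20 > 9. Violating.
Others report (5, 5, 20): truth gives 9; report 5 gives 20 > 9. Violating.
Others report (5, 20, 5): truth gives 24; no alternative beats it.
Others report (5, 20, 8): truth gives 24; no alternative beats it.
(Checking all 125 profiles: 30 have a profitable deviation, 95 do not.)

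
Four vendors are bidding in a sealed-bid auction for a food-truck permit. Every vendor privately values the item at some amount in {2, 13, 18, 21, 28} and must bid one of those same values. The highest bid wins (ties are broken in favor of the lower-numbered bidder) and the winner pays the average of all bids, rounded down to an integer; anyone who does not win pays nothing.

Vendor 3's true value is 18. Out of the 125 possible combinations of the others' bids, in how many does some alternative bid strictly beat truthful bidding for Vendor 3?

Others bid (2, 2, 2): truth gives 12; bid 13 gives 14 > 12. Violating.
Others bid (2, 2, 13): truth gives 10; bid 13 gives 11 > 10. Violating.
Others bid (2, 2, 21): truth gives 0; bid 21 gives 7 > 0. Violating.
Others bid (2, 2, 28): truth gives 0; bid 28 gives 3 > 0. Violating.
Others bid (2, 2, 18): truth gives 8; no alternative beats it.
Others bid (2, 13, 2): truth gives 10; no alternative beats it.
(Checking all 125 profiles: 35 have a profitable deviation, 90 do not.)

35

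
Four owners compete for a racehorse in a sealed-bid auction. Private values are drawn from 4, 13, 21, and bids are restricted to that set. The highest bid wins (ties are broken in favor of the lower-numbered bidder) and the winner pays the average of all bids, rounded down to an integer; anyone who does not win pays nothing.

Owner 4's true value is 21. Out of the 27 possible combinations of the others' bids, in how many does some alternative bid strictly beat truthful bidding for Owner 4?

1

Others bid (4, 4, 4): truth gives 13; bid 13 gives 15 > 13. Violating.
Others bid (4, 4, 13): truth gives 11; no alternative beats it.
Others bid (4, 4, 21): truth gives 0; no alternative beats it.
(Checking all 27 profiles: 1 has a profitable deviation, 26 do not.)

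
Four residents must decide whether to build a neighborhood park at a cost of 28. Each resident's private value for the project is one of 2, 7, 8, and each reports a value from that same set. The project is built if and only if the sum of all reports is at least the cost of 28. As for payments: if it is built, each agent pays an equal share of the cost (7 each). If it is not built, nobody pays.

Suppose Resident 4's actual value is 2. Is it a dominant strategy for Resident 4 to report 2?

Yes

Check each profile of the others' reports and compare truth against every alternative report.
Others report (7, 7, 7): truth gives 0, best alternative gives -5.
Others report (7, 7, 8): truth gives 0, best alternative gives -5.
Others report (7, 8, 7): truth gives 0, best alternative gives -5.
Others report (7, 8, 8): truth gives 0, best alternative gives -5.
Others report (8, 7, 7): truth gives 0, best alternative gives -5.
Others report (8, 7, 8): truth gives 0, best alternative gives -5.
(Remaining 21 profiles checked similarly; truth is weakly best in each.)
In every case the truthful report is at least as good as any alternative, so it is a dominant strategy.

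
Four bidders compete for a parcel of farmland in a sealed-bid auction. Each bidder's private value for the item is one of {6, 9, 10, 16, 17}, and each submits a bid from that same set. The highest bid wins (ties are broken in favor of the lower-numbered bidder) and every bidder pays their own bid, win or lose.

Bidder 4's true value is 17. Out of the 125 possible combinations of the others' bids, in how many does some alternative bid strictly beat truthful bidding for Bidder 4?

88

Others bid (6, 6, 6): truth gives 0; bid 9 gives 8 > 0. Violating.
Others bid (6, 6, 9): truth gives 0; bid 10 gives 7 > 0. Violating.
Others bid (6, 6, 10): truth gives 0; bid 16 gives 1 > 0. Violating.
Others bid (6, 6, 17): truth gives -17; bid 6 gives -6 > -17. Violating.
Others bid (6, 6, 16): truth gives 0; no alternative beats it.
Others bid (6, 9, 16): truth gives 0; no alternative beats it.
(Checking all 125 profiles: 88 have a profitable deviation, 37 do not.)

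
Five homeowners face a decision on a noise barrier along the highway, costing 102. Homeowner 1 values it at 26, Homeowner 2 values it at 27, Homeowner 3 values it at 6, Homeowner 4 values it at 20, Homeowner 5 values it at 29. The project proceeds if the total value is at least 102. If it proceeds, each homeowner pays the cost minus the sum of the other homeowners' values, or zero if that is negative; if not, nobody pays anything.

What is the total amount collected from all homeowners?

78

Total value 108 ≥ cost 102, so it is built.
Homeowner 1: others sum to 82; max(0, 102 - 82) = 20.
Homeowner 2: others sum to 81; max(0, 102 - 81) = 21.
Homeowner 3: others sum to 102; max(0, 102 - 102) = 0.
Homeowner 4: others sum to 88; max(0, 102 - 88) = 14.
Homeowner 5: others sum to 79; max(0, 102 - 79) = 23.
Total collected = 20 + 21 + 0 + 14 + 23 = 78.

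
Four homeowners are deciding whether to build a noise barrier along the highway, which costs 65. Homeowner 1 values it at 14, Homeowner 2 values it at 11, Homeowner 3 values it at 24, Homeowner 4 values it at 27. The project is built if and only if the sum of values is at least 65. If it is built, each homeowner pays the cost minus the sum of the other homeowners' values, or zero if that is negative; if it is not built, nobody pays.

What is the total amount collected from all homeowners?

Total value 76 ≥ cost 65, so it is built.
Homeowner 1: others sum to 62; max(0, 65 - 62) = 3.
Homeowner 2: others sum to 65; max(0, 65 - 65) = 0.
Homeowner 3: others sum to 52; max(0, 65 - 52) = 13.
Homeowner 4: others sum to 49; max(0, 65 - 49) = 16.
Total collected = 3 + 0 + 13 + 16 = 32.

32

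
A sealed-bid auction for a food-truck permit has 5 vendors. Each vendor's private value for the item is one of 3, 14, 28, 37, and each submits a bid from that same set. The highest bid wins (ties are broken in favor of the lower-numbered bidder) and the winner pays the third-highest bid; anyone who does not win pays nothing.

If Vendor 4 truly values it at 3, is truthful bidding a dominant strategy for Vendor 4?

Check each profile of the others' bids and compare truth against every alternative bid.
Others bid (3, 3, 3, 3): truth gives 0, best alternative gives 0.
Others bid (3, 3, 3, 14): truth gives 0, best alternative gives 0.
Others bid (3, 3, 3, 28): truth gives 0, best alternative gives 0.
Others bid (3, 3, 3, 37): truth gives 0, best alternative gives 0.
Others bid (3, 3, 14, 3): truth gives 0, best alternative gives 0.
Others bid (3, 3, 14, 14): truth gives 0, best alternative gives 0.
(Remaining 250 profiles checked similarly; truth is weakly best in each.)
In every case the truthful bid is at least as good as any alternative, so it is a dominant strategy.

Yes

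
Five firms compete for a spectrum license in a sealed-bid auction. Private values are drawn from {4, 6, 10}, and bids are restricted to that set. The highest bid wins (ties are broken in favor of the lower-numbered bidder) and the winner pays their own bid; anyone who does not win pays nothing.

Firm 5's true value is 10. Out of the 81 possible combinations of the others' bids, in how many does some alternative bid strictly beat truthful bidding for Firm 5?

1

Others bid (4, 4, 4, 4): truth gives 0; bid 6 gives 4 > 0. Violating.
Others bid (4, 4, 4, 6): truth gives 0; no alternative beats it.
Others bid (4, 4, 4, 10): truth gives 0; no alternative beats it.
(Checking all 81 profiles: 1 has a profitable deviation, 80 do not.)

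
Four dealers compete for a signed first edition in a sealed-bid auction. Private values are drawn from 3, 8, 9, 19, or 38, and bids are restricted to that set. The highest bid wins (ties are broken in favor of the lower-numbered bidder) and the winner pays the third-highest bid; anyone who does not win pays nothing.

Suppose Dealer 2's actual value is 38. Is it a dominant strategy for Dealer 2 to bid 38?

Yes

Check each profile of the others' bids and compare truth against every alternative bid.
Others bid (3, 3, 38): truth gives 35, best alternative gives 0.
Others bid (3, 38, 3): truth gives 35, best alternative gives 0.
Others bid (19, 3, 3): truth gives 35, best alternative gives 0.
Others bid (3, 8, 38): truth gives 30, best alternative gives 0.
Others bid (3, 38, 8): truth gives 30, best alternative gives 0.
Others bid (8, 3, 38): truth gives 30, best alternative gives 0.
(Remaining 119 profiles checked similarly; truth is weakly best in each.)
In every case the truthful bid is at least as good as any alternative, so it is a dominant strategy.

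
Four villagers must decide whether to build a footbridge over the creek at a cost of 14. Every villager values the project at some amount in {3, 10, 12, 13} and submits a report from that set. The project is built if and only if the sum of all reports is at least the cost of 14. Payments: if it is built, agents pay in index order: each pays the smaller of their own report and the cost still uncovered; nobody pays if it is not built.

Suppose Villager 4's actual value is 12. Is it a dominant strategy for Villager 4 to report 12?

Yes

Check each profile of the others' reports and compare truth against every alternative report.
Others report (3, 3, 10): truth gives 12, best alternative gives 12.
Others report (3, 3, 12): truth gives 12, best alternative gives 12.
Others report (3, 3, 13): truth gives 12, best alternative gives 12.
Others report (3, 10, 3): truth gives 12, best alternative gives 12.
Others report (3, 10, 10): truth gives 12, best alternative gives 12.
Others report (3, 10, 12): truth gives 12, best alternative gives 12.
(Remaining 58 profiles checked similarly; truth is weakly best in each.)
In every case the truthful report is at least as good as any alternative, so it is a dominant strategy.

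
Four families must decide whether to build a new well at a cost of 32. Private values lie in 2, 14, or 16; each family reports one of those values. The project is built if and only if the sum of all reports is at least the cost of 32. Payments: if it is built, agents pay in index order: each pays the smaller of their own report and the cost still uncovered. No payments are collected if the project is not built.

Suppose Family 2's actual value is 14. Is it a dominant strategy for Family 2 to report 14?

Consider the case where Family 1 reports 2, Family 3 reports 14 and Family 4 reports 14.
Truthful report 14: project built, pays 14, utility 14 - 14 = 0.
Report 2 instead: project built, pays 2, utility 14 - 2 = 12.
Since 12 > 0, reporting 2 is strictly better here, so truthful reporting is not dominant.

No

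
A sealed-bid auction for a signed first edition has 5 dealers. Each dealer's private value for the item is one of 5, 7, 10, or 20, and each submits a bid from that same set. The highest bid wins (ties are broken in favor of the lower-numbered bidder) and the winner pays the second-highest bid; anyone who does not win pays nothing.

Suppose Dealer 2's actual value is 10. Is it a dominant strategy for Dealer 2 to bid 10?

Yes

Check each profile of the others' bids and compare truth against every alternative bid.
Others bid (5, 5, 5, 5): truth gives 5, best alternative gives 5.
Others bid (5, 5, 5, 7): truth gives 3, best alternative gives 3.
Others bid (5, 5, 7, 5): truth gives 3, best alternative gives 3.
Others bid (5, 5, 7, 7): truth gives 3, best alternative gives 3.
Others bid (5, 7, 5, 5): truth gives 3, best alternative gives 3.
Others bid (5, 7, 5, 7): truth gives 3, best alternative gives 3.
(Remaining 250 profiles checked similarly; truth is weakly best in each.)
In every case the truthful bid is at least as good as any alternative, so it is a dominant strategy.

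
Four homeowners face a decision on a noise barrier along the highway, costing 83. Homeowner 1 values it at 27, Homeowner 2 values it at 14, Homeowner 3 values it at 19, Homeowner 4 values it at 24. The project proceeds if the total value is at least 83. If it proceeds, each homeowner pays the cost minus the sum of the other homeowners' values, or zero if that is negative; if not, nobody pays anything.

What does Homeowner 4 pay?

23

Total value 84 ≥ cost 83, so the project is built.
The other homeowners' values sum to 60.
Cost minus that sum is 83 - 60 = 23.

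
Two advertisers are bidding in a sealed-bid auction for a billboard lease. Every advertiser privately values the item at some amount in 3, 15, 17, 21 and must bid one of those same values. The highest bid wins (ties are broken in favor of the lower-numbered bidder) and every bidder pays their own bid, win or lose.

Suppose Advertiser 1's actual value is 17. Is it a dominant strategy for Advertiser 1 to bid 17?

Consider the case where Advertiser 2 bids 3.
Truthful bid 17: wins, pays 17, utility 17 - 17 = 0.
Bid 3 instead: wins, pays 3, utility 17 - 3 = 14.
Since 14 > 0, bidding 3 is strictly better here, so truthful bidding is not dominant.

No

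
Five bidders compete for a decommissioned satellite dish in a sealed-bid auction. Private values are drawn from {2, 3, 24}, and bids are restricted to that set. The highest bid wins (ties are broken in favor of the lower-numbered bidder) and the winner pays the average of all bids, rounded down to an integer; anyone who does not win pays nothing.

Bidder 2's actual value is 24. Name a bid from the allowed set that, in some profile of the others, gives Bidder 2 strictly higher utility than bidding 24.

3

Suppose Bidder 1 bids 2, Bidder 3 bids 2, Bidder 4 bids 2 and Bidder 5 bids 2.
Bid 24: wins, pays 6, utility 24 - 6 = 18.
Bid 3: wins, pays 2, utility 24 - 2 = 22.
So bidding 3 beats truth here (22 > 18).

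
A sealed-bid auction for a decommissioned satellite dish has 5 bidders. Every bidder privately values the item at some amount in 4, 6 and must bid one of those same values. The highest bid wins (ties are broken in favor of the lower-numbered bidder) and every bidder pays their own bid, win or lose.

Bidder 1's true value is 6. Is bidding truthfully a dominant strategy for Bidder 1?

No

Consider the case where Bidder 2 bids 4, Bidder 3 bids 4, Bidder 4 bids 4 and Bidder 5 bids 4.
Truthful bid 6: wins, pays 6, utility 6 - 6 = 0.
Bid 4 instead: wins, pays 4, utility 6 - 4 = 2.
Since 2 > 0, bidding 4 is strictly better here, so truthful bidding is not dominant.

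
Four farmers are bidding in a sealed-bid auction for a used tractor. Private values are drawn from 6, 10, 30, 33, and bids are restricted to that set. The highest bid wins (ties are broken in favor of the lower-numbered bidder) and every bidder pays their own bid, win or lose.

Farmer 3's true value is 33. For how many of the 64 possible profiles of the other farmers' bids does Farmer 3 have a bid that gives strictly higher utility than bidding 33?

40

Others bid (6, 6, 6): truth gives 0; bid 10 gives 23 > 0. Violating.
Others bid (6, 6, 10): truth gives 0; bid 10 gives 23 > 0. Violating.
Others bid (6, 6, 30): truth gives 0; bid 30 gives 3 > 0. Violating.
Others bid (6, 10, 6): truth gives 0; bid 30 gives 3 > 0. Violating.
Others bid (6, 6, 33): truth gives 0; no alternative beats it.
Others bid (6, 10, 33): truth gives 0; no alternative beats it.
(Checking all 64 profiles: 40 have a profitable deviation, 24 do not.)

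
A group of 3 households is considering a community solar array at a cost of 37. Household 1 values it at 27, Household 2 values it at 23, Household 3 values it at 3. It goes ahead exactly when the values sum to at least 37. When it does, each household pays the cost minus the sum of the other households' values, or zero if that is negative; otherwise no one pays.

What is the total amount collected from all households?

18

Total value 53 ≥ cost 37, so it is built.
Household 1: others sum to 26; max(0, 37 - 26) = 11.
Household 2: others sum to 30; max(0, 37 - 30) = 7.
Household 3: others sum to 50; max(0, 37 - 50) = 0.
Total collected = 11 + 7 + 0 = 18.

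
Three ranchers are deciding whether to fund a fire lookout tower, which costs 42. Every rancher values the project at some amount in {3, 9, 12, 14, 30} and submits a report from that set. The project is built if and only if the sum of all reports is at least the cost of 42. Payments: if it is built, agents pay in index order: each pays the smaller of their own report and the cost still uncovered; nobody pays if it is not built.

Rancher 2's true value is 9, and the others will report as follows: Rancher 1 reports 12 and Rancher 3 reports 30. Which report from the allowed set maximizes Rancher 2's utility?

3

Report 3: project built, pays 3, utility 9 - 3 = 6.
Report 9: project built, pays 9, utility 9 - 9 = 0.
Report 12: project built, pays 12, utility 9 - 12 = -3.
Report 14: project built, pays 14, utility 9 - 14 = -5.
Report 30: project built, pays 30, utility 9 - 30 = -21.
The best choice is 3 with utility 6.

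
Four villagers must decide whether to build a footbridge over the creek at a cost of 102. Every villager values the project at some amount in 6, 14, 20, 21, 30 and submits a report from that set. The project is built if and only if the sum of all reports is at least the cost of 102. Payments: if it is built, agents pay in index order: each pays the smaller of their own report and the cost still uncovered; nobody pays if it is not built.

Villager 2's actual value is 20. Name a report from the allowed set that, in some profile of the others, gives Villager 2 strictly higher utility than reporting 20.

Suppose Villager 1 reports 30, Villager 3 reports 30 and Villager 4 reports 30.
Report 20: project built, pays 20, utility 20 - 20 = 0.
Report 14: project built, pays 14, utility 20 - 14 = 6.
So reporting 14 beats truth here (6 > 0).

14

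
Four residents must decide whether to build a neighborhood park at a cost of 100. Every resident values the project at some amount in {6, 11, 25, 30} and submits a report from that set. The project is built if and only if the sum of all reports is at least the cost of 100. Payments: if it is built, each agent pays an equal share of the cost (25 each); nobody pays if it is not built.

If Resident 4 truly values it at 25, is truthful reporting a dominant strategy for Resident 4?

Yes

Check each profile of the others' reports and compare truth against every alternative report.
Others report (6, 6, 6): truth gives 0, best alternative gives 0.
Others report (6, 6, 11): truth gives 0, best alternative gives 0.
Others report (6, 6, 25): truth gives 0, best alternative gives 0.
Others report (6, 6, 30): truth gives 0, best alternative gives 0.
Others report (6, 11, 6): truth gives 0, best alternative gives 0.
Others report (6, 11, 11): truth gives 0, best alternative gives 0.
(Remaining 58 profiles checked similarly; truth is weakly best in each.)
In every case the truthful report is at least as good as any alternative, so it is a dominant strategy.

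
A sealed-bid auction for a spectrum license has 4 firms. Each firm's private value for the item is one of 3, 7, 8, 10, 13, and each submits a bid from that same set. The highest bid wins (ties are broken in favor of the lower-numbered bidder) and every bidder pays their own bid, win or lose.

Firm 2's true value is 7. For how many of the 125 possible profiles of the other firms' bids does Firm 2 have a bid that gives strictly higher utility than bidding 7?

Others bid (3, 3, 8): truth gives -7; bid 8 gives -1 > -7. Violating.
Others bid (3, 3, 10): truth gives -7; bid 3 gives -3 > -7. Violating.
Others bid (3, 3, 13): truth gives -7; bid 3 gives -3 > -7. Violating.
Others bid (3, 7, 8): truth gives -7; bid 8 gives -1 > -7. Violating.
Others bid (3, 3, 3): truth gives 0; no alternative beats it.
Others bid (3, 3, 7): truth gives 0; no alternative beats it.
(Checking all 125 profiles: 121 have a profitable deviation, 4 do not.)

121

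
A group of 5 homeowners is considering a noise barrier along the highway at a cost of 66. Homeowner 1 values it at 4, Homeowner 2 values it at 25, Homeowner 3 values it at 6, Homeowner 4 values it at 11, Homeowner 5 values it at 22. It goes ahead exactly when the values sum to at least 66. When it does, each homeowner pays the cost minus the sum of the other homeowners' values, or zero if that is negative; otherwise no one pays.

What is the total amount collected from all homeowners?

Total value 68 ≥ cost 66, so it is built.
Homeowner 1: others sum to 64; max(0, 66 - 64) = 2.
Homeowner 2: others sum to 43; max(0, 66 - 43) = 23.
Homeowner 3: others sum to 62; max(0, 66 - 62) = 4.
Homeowner 4: others sum to 57; max(0, 66 - 57) = 9.
Homeowner 5: others sum to 46; max(0, 66 - 46) = 20.
Total collected = 2 + 23 + 4 + 9 + 20 = 58.

58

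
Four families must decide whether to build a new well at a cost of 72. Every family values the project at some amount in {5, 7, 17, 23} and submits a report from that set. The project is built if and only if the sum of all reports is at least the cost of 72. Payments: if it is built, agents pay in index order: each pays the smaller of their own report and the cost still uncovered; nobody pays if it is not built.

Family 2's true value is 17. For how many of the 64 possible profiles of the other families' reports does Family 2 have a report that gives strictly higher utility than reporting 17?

Others report (23, 23, 23): truth gives 0; report 5 gives 12 > 0. Violating.
Others report (5, 5, 5): truth gives 0; no alternative beats it.
Others report (5, 5, 7): truth gives 0; no alternative beats it.
(Checking all 64 profiles: 1 has a profitable deviation, 63 do not.)

1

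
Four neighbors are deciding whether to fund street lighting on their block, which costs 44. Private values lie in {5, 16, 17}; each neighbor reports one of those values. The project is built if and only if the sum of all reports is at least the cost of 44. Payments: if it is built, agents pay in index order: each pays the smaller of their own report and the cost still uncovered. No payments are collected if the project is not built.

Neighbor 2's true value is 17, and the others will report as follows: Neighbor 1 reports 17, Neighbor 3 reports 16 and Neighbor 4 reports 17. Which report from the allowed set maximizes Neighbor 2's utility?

Report 5: project built, pays 5, utility 17 - 5 = 12.
Report 16: project built, pays 16, utility 17 - 16 = 1.
Report 17: project built, pays 17, utility 17 - 17 = 0.
The best choice is 5 with utility 12.

5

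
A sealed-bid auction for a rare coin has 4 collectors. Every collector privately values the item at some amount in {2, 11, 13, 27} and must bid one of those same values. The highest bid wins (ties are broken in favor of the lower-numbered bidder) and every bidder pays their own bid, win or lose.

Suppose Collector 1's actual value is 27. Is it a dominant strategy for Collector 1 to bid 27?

No

Consider the case where Collector 2 bids 2, Collector 3 bids 2 and Collector 4 bids 2.
Truthful bid 27: wins, pays 27, utility 27 - 27 = 0.
Bid 2 instead: wins, pays 2, utility 27 - 2 = 25.
Since 25 > 0, bidding 2 is strictly better here, so truthful bidding is not dominant.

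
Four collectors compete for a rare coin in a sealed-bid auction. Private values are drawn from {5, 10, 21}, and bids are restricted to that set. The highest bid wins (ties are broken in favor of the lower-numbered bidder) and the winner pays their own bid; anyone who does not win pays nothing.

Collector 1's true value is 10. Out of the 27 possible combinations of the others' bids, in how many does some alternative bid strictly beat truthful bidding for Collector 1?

1

Others bid (5, 5, 5): truth gives 0; bid 5 gives 5 > 0. Violating.
Others bid (5, 5, 10): truth gives 0; no alternative beats it.
Others bid (5, 5, 21): truth gives 0; no alternative beats it.
(Checking all 27 profiles: 1 has a profitable deviation, 26 do not.)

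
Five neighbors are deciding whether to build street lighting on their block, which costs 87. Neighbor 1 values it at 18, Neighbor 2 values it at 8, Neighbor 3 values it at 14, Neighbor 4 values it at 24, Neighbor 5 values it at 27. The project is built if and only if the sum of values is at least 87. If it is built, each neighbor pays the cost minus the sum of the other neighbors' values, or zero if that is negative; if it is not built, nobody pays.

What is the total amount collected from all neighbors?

71

Total value 91 ≥ cost 87, so it is built.
Neighbor 1: others sum to 73; max(0, 87 - 73) = 14.
Neighbor 2: others sum to 83; max(0, 87 - 83) = 4.
Neighbor 3: others sum to 77; max(0, 87 - 77) = 10.
Neighbor 4: others sum to 67; max(0, 87 - 67) = 20.
Neighbor 5: others sum to 64; max(0, 87 - 64) = 23.
Total collected = 14 + 4 + 10 + 20 + 23 = 71.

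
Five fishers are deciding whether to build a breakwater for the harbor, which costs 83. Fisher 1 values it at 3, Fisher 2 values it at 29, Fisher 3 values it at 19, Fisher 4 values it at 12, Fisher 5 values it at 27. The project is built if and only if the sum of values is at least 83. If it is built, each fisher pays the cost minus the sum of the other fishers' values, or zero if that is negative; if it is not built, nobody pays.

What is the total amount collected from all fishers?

Total value 90 ≥ cost 83, so it is built.
Fisher 1: others sum to 87; max(0, 83 - 87) = 0.
Fisher 2: others sum to 61; max(0, 83 - 61) = 22.
Fisher 3: others sum to 71; max(0, 83 - 71) = 12.
Fisher 4: others sum to 78; max(0, 83 - 78) = 5.
Fisher 5: others sum to 63; max(0, 83 - 63) = 20.
Total collected = 0 + 22 + 12 + 5 + 20 = 59.

59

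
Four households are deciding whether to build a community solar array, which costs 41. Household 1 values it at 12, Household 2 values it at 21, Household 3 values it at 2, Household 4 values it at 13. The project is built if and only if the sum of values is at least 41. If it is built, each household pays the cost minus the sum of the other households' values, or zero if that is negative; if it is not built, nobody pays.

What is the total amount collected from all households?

25

Total value 48 ≥ cost 41, so it is built.
Household 1: others sum to 36; max(0, 41 - 36) = 5.
Household 2: others sum to 27; max(0, 41 - 27) = 14.
Household 3: others sum to 46; max(0, 41 - 46) = 0.
Household 4: others sum to 35; max(0, 41 - 35) = 6.
Total collected = 5 + 14 + 0 + 6 = 25.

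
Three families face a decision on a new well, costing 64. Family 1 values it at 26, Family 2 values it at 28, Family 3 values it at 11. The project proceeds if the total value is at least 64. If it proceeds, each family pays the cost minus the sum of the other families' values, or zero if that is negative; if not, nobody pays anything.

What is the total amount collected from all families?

62

Total value 65 ≥ cost 64, so it is built.
Family 1: others sum to 39; max(0, 64 - 39) = 25.
Family 2: others sum to 37; max(0, 64 - 37) = 27.
Family 3: others sum to 54; max(0, 64 - 54) = 10.
Total collected = 25 + 27 + 10 = 62.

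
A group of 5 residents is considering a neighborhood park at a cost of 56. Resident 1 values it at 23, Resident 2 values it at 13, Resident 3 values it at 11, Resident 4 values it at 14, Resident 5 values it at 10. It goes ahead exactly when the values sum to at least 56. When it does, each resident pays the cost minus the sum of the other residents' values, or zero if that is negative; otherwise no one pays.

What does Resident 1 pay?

Total value 71 ≥ cost 56, so the project is built.
The other residents' values sum to 48.
Cost minus that sum is 56 - 48 = 8.

8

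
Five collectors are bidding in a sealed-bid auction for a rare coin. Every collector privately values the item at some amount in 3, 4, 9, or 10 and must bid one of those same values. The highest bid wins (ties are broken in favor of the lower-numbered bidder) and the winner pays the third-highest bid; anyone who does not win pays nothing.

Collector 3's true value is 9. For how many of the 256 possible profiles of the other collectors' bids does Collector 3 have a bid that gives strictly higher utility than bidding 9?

32

Others bid (3, 3, 3, 10): truth gives 0; bid 10 gives 6 > 0. Violating.
Others bid (3, 3, 4, 10): truth gives 0; bid 10 gives 5 > 0. Violating.
Others bid (3, 3, 10, 3): truth gives 0; bid 10 gives 6 > 0. Violating.
Others bid (3, 3, 10, 4): truth gives 0; bid 10 gives 5 > 0. Violating.
Others bid (3, 3, 3, 3): truth gives 6; no alternative beats it.
Others bid (3, 3, 3, 4): truth gives 6; no alternative beats it.
(Checking all 256 profiles: 32 have a profitable deviation, 224 do not.)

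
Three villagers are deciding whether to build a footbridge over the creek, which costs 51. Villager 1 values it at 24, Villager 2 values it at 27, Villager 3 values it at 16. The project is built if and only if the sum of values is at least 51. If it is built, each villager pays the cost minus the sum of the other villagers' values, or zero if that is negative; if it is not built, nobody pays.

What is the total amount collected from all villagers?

19

Total value 67 ≥ cost 51, so it is built.
Villager 1: others sum to 43; max(0, 51 - 43) = 8.
Villager 2: others sum to 40; max(0, 51 - 40) = 11.
Villager 3: others sum to 51; max(0, 51 - 51) = 0.
Total collected = 8 + 11 + 0 = 19.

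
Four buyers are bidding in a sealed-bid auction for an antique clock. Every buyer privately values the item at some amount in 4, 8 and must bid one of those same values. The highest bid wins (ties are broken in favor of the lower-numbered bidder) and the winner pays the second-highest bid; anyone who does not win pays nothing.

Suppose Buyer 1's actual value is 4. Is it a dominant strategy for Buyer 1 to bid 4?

Yes

Check each profile of the others' bids and compare truth against every alternative bid.
Others bid (4, 4, 8): truth gives 0, best alternative gives -4.
Others bid (4, 8, 4): truth gives 0, best alternative gives -4.
Others bid (4, 8, 8): truth gives 0, best alternative gives -4.
Others bid (8, 4, 4): truth gives 0, best alternative gives -4.
Others bid (8, 4, 8): truth gives 0, best alternative gives -4.
Others bid (8, 8, 4): truth gives 0, best alternative gives -4.
(Remaining 2 profiles checked similarly; truth is weakly best in each.)
In every case the truthful bid is at least as good as any alternative, so it is a dominant strategy.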